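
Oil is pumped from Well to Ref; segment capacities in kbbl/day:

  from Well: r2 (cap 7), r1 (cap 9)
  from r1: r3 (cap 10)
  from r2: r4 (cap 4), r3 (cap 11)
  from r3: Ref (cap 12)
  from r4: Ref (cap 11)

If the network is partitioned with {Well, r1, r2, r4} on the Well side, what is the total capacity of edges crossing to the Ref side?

32

Edges leaving {Well, r1, r2, r4}: r1→r3 (10), r2→r3 (11), r4→Ref (11).
Cut capacity = 10 + 11 + 11 = 32.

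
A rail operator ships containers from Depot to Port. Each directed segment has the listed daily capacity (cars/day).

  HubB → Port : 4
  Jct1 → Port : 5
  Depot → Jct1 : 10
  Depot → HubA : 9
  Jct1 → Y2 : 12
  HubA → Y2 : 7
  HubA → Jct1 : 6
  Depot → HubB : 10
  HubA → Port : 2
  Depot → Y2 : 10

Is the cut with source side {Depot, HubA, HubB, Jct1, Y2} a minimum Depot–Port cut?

Given cut capacity: 2 + 4 + 5 = 11.
Augment Depot→HubA→Port: bottleneck 2, flow now 2.
Augment Depot→HubB→Port: bottleneck 4, flow now 6.
Augment Depot→Jct1→Port: bottleneck 5, flow now 11.
No augmenting path remains; maximum flow = 11.
Cut capacity 11 equals the max flow, so it is a minimum cut.

Yes — it is a minimum cut (capacity 11).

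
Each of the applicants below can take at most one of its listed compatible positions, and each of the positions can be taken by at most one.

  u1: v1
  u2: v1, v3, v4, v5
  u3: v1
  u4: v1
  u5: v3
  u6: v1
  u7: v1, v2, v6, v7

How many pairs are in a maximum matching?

4

Unit-capacity flow: source→left, listed edges, right→sink; max matching = max flow.
Augmenting path u1→v1 (+1); matched 1.
Augmenting path u2→v3 (+1); matched 2.
Augmenting path u7→v2 (+1); matched 3.
Augmenting path u5→v3→u2→v4 (+1); matched 4.
No augmenting path remains; maximum matching = 4.
König certificate: {u2, u5, u7, v1} is a vertex cover of size 4 (every listed pair touches it), so no matching can be larger.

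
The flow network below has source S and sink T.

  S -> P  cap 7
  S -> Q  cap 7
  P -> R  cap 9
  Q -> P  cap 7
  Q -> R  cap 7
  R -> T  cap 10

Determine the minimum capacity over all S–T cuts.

Augment S→P→R→T: bottleneck 7, flow now 7.
Augment S→Q→R→T: bottleneck 3, flow now 10.
No augmenting path remains; maximum flow = 10.
By max-flow min-cut, the minimum cut capacity equals the max flow.
In the residual graph, reachable from S: {S, P, Q, R}.
Min-cut edges: R→T (10); capacity 10 = 10.

10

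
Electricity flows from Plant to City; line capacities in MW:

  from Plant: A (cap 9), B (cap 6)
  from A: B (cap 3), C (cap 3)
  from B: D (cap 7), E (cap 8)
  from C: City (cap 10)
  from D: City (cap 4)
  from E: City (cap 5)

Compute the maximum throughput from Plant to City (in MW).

Augment Plant→A→C→City: bottleneck 3, flow now 3.
Augment Plant→B→D→City: bottleneck 4, flow now 7.
Augment Plant→B→E→City: bottleneck 2, flow now 9.
Augment Plant→A→B→E→City: bottleneck 3, flow now 12.
No augmenting path remains; maximum flow = 12.
In the residual graph, reachable from Plant: {Plant, A}.
Min-cut edges: Plant→B (6), A→B (3), A→C (3); capacity 6 + 3 + 3 = 12.
This cut is saturated, so no flow can exceed 12.

12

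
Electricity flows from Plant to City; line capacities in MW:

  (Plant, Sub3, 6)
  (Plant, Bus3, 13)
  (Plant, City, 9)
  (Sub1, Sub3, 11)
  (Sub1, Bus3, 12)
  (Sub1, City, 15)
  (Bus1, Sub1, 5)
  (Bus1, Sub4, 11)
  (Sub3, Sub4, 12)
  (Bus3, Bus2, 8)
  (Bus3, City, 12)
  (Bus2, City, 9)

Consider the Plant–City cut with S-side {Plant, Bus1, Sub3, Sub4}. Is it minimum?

No — its capacity is 27, but the minimum cut has capacity 22.

Given cut capacity: 13 + 9 + 5 = 27.
Augment Plant→City: bottleneck 9, flow now 9.
Augment Plant→Bus3→City: bottleneck 12, flow now 21.
Augment Plant→Bus3→Bus2→City: bottleneck 1, flow now 22.
No augmenting path remains; maximum flow = 22.
In the residual graph, reachable from Plant: {Plant, Sub3, Sub4}.
Min-cut edges: Plant→Bus3 (13), Plant→City (9); capacity 13 + 9 = 22.
Cut capacity 27 exceeds the max flow 22, so it is not minimum.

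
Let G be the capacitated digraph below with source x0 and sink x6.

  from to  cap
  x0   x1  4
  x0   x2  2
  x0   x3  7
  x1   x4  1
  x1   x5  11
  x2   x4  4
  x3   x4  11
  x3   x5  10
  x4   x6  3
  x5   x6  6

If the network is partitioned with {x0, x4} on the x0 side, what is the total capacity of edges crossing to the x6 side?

16

Edges leaving {x0, x4}: x0→x1 (4), x0→x2 (2), x0→x3 (7), x4→x6 (3).
Cut capacity = 4 + 2 + 7 + 3 = 16.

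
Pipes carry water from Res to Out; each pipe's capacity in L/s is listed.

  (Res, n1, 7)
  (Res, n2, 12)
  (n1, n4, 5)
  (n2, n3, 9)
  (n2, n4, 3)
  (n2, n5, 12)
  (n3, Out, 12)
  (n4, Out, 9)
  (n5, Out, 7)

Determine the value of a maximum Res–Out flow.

Augment Res→n1→n4→Out: bottleneck 5, flow now 5.
Augment Res→n2→n3→Out: bottleneck 9, flow now 14.
Augment Res→n2→n4→Out: bottleneck 3, flow now 17.
No augmenting path remains; maximum flow = 17.
In the residual graph, reachable from Res: {Res, n1}.
Min-cut edges: Res→n2 (12), n1→n4 (5); capacity 12 + 5 = 17.
This cut is saturated, so no flow can exceed 17.

17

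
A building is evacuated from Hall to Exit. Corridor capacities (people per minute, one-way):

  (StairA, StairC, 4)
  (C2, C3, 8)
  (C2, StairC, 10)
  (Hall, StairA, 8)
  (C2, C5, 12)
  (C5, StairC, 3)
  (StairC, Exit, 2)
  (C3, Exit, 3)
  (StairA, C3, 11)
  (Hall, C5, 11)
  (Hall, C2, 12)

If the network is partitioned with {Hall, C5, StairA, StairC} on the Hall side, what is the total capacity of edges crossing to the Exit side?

Edges leaving {Hall, C5, StairA, StairC}: Hall→C2 (12), StairA→C3 (11), StairC→Exit (2).
Cut capacity = 12 + 11 + 2 = 25.

25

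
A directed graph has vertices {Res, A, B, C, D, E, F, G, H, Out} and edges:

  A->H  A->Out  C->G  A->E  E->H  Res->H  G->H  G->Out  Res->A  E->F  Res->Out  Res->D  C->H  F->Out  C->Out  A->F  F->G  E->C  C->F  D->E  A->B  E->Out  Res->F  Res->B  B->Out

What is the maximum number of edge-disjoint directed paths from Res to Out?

5

Assign every edge capacity 1; by Menger, the answer equals the max flow.
Path Res→Out (+1); total 1.
Path Res→A→Out (+1); total 2.
Path Res→B→Out (+1); total 3.
Path Res→F→Out (+1); total 4.
Path Res→D→E→Out (+1); total 5.
No residual Res→Out path; max flow = 5.
Certifying cut of size 5: {Res→A, Res→B, Res→D, Res→F, Res→Out}.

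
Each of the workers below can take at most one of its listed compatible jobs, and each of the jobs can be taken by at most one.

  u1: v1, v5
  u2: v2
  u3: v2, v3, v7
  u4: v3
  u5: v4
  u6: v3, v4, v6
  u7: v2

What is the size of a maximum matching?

6

Unit-capacity flow: source→left, listed edges, right→sink; max matching = max flow.
Augmenting path u1→v1 (+1); matched 1.
Augmenting path u2→v2 (+1); matched 2.
Augmenting path u3→v3 (+1); matched 3.
Augmenting path u5→v4 (+1); matched 4.
Augmenting path u6→v6 (+1); matched 5.
Augmenting path u4→v3→u3→v7 (+1); matched 6.
No augmenting path remains; maximum matching = 6.
König certificate: {u1, u3, u4, u5, u6, v2} is a vertex cover of size 6 (every listed pair touches it), so no matching can be larger.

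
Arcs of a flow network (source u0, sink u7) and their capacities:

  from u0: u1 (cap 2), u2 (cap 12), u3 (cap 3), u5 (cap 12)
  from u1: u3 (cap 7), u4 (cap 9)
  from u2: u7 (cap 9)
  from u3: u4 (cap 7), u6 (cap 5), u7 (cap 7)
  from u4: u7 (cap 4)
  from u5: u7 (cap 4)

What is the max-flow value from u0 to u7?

18

Augment u0→u2→u7: bottleneck 9, flow now 9.
Augment u0→u3→u7: bottleneck 3, flow now 12.
Augment u0→u5→u7: bottleneck 4, flow now 16.
Augment u0→u1→u3→u7: bottleneck 2, flow now 18.
No augmenting path remains; maximum flow = 18.
In the residual graph, reachable from u0: {u0, u2, u5}.
Min-cut edges: u0→u1 (2), u0→u3 (3), u2→u7 (9), u5→u7 (4); capacity 2 + 3 + 9 + 4 = 18.
This cut is saturated, so no flow can exceed 18.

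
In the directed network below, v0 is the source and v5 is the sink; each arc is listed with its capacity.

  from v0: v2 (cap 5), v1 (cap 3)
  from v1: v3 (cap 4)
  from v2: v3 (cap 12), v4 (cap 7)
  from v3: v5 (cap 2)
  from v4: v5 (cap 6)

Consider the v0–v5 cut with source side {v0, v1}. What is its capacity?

Edges leaving {v0, v1}: v0→v2 (5), v1→v3 (4).
Cut capacity = 5 + 4 = 9.

9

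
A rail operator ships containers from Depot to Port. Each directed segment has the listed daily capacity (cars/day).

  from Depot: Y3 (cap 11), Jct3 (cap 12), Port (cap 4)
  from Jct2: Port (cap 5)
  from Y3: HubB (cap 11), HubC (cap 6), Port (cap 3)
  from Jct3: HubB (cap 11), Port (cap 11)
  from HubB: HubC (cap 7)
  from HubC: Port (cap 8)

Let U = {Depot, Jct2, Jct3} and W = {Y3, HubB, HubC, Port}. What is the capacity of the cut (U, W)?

Edges leaving {Depot, Jct2, Jct3}: Depot→Y3 (11), Depot→Port (4), Jct2→Port (5), Jct3→HubB (11), Jct3→Port (11).
Cut capacity = 11 + 4 + 5 + 11 + 11 = 42.

42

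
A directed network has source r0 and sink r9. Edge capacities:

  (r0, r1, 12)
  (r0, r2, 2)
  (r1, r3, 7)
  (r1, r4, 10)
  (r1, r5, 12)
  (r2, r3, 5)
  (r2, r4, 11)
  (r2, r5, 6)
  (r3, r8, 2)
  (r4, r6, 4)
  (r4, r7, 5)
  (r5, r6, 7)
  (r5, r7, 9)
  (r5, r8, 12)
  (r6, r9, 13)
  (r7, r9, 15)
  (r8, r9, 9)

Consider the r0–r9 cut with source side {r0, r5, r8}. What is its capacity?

39

Edges leaving {r0, r5, r8}: r0→r1 (12), r0→r2 (2), r5→r6 (7), r5→r7 (9), r8→r9 (9).
Cut capacity = 12 + 2 + 7 + 9 + 9 = 39.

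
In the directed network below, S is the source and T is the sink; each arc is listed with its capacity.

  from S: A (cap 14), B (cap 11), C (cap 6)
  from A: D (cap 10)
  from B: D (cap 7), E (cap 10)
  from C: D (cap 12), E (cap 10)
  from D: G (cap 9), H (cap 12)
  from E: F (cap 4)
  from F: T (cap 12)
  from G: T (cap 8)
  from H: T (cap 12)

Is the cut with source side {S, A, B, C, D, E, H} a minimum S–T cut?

Given cut capacity: 9 + 4 + 12 = 25.
Augment S→A→D→G→T: bottleneck 8, flow now 8.
Augment S→A→D→H→T: bottleneck 2, flow now 10.
Augment S→B→D→H→T: bottleneck 7, flow now 17.
Augment S→B→E→F→T: bottleneck 4, flow now 21.
Augment S→C→D→H→T: bottleneck 3, flow now 24.
No augmenting path remains; maximum flow = 24.
In the residual graph, reachable from S: {S, A, B, C, D, E, G}.
Min-cut edges: D→H (12), E→F (4), G→T (8); capacity 12 + 4 + 8 = 24.
Cut capacity 25 exceeds the max flow 24, so it is not minimum.

No — its capacity is 25, but the minimum cut has capacity 24.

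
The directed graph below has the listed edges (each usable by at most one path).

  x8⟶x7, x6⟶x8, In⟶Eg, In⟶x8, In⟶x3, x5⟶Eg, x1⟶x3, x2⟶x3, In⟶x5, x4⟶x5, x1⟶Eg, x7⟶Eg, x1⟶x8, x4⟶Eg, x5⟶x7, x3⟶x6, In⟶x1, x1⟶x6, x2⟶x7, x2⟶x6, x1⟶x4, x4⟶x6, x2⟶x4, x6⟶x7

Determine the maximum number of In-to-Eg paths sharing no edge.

4

Assign every edge capacity 1; by Menger, the answer equals the max flow.
Path In→Eg (+1); total 1.
Path In→x1→Eg (+1); total 2.
Path In→x5→Eg (+1); total 3.
Path In→x8→x7→Eg (+1); total 4.
No residual In→Eg path; max flow = 4.
Certifying cut of size 4: {In→Eg, In→x1, In→x5, x7→Eg}.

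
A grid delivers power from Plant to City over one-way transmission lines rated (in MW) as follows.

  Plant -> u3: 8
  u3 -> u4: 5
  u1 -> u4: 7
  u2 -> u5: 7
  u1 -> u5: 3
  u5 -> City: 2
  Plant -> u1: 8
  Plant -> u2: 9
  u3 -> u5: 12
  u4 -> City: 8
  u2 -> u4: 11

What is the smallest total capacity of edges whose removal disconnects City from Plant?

10

Augment Plant→u1→u4→City: bottleneck 7, flow now 7.
Augment Plant→u1→u5→City: bottleneck 1, flow now 8.
Augment Plant→u2→u4→City: bottleneck 1, flow now 9.
Augment Plant→u2→u5→City: bottleneck 1, flow now 10.
No augmenting path remains; maximum flow = 10.
By max-flow min-cut, the minimum cut capacity equals the max flow.
In the residual graph, reachable from Plant: {Plant, u1, u2, u3, u4, u5}.
Min-cut edges: u4→City (8), u5→City (2); capacity 8 + 2 = 10.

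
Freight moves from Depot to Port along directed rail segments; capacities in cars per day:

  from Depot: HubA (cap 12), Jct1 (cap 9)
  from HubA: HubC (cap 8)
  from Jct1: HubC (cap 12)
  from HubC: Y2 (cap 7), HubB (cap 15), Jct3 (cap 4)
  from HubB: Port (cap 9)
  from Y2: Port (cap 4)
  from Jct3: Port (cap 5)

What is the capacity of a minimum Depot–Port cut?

Augment Depot→HubA→HubC→HubB→Port: bottleneck 8, flow now 8.
Augment Depot→Jct1→HubC→HubB→Port: bottleneck 1, flow now 9.
Augment Depot→Jct1→HubC→Y2→Port: bottleneck 4, flow now 13.
Augment Depot→Jct1→HubC→Jct3→Port: bottleneck 4, flow now 17.
No augmenting path remains; maximum flow = 17.
By max-flow min-cut, the minimum cut capacity equals the max flow.
In the residual graph, reachable from Depot: {Depot, HubA}.
Min-cut edges: Depot→Jct1 (9), HubA→HubC (8); capacity 9 + 8 = 17.

17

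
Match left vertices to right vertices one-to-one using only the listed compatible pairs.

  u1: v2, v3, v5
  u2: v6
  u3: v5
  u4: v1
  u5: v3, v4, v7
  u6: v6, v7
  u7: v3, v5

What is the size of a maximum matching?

7

Unit-capacity flow: source→left, listed edges, right→sink; max matching = max flow.
Augmenting path u1→v2 (+1); matched 1.
Augmenting path u2→v6 (+1); matched 2.
Augmenting path u3→v5 (+1); matched 3.
Augmenting path u4→v1 (+1); matched 4.
Augmenting path u5→v3 (+1); matched 5.
Augmenting path u6→v7 (+1); matched 6.
Augmenting path u7→v3→u5→v4 (+1); matched 7.
No augmenting path remains; maximum matching = 7.
König certificate: {u1, u2, u3, u4, u5, u6, u7} is a vertex cover of size 7 (every listed pair touches it), so no matching can be larger.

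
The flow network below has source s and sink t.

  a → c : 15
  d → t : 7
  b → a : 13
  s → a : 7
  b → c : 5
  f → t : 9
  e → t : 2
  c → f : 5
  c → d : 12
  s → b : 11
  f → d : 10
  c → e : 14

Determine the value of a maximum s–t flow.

Augment s→a→c→d→t: bottleneck 7, flow now 7.
Augment s→b→c→e→t: bottleneck 2, flow now 9.
Augment s→b→c→f→t: bottleneck 3, flow now 12.
Augment s→b→a→c→f→t: bottleneck 2, flow now 14.
No augmenting path remains; maximum flow = 14.
In the residual graph, reachable from s: {s, a, b, c, d, e}.
Min-cut edges: c→f (5), d→t (7), e→t (2); capacity 5 + 7 + 2 = 14.
This cut is saturated, so no flow can exceed 14.

14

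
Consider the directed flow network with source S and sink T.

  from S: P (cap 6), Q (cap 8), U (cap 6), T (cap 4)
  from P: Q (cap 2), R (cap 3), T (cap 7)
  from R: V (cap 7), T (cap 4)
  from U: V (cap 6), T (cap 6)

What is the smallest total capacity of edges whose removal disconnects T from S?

16

Augment S→T: bottleneck 4, flow now 4.
Augment S→P→T: bottleneck 6, flow now 10.
Augment S→U→T: bottleneck 6, flow now 16.
No augmenting path remains; maximum flow = 16.
By max-flow min-cut, the minimum cut capacity equals the max flow.
In the residual graph, reachable from S: {S, Q}.
Min-cut edges: S→P (6), S→U (6), S→T (4); capacity 6 + 6 + 4 = 16.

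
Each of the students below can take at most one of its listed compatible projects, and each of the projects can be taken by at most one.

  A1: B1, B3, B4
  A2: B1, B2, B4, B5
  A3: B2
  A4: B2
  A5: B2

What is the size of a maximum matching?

Unit-capacity flow: source→left, listed edges, right→sink; max matching = max flow.
Augmenting path A1→B1 (+1); matched 1.
Augmenting path A2→B2 (+1); matched 2.
Augmenting path A3→B2→A2→B4 (+1); matched 3.
No augmenting path remains; maximum matching = 3.
König certificate: {A1, A2, B2} is a vertex cover of size 3 (every listed pair touches it), so no matching can be larger.

3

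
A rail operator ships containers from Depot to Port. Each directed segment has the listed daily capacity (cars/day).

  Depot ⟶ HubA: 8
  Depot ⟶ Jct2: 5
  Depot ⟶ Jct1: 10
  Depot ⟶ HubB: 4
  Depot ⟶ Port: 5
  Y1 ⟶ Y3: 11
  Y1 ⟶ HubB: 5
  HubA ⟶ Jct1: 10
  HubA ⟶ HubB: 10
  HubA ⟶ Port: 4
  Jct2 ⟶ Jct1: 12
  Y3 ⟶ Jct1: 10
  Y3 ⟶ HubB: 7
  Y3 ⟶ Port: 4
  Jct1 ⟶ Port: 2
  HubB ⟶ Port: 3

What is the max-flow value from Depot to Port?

14

Augment Depot→Port: bottleneck 5, flow now 5.
Augment Depot→HubA→Port: bottleneck 4, flow now 9.
Augment Depot→Jct1→Port: bottleneck 2, flow now 11.
Augment Depot→HubB→Port: bottleneck 3, flow now 14.
No augmenting path remains; maximum flow = 14.
In the residual graph, reachable from Depot: {Depot, HubA, Jct2, Jct1, HubB}.
Min-cut edges: Depot→Port (5), HubA→Port (4), Jct1→Port (2), HubB→Port (3); capacity 5 + 4 + 2 + 3 = 14.
This cut is saturated, so no flow can exceed 14.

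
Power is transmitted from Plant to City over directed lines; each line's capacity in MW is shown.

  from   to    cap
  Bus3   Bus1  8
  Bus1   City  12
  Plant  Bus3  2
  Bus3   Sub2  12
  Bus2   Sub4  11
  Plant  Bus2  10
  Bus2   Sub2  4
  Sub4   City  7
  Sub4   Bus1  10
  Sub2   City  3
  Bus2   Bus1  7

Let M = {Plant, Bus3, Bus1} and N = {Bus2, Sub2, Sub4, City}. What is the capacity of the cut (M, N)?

Edges leaving {Plant, Bus3, Bus1}: Plant→Bus2 (10), Bus3→Sub2 (12), Bus1→City (12).
Cut capacity = 10 + 12 + 12 = 34.

34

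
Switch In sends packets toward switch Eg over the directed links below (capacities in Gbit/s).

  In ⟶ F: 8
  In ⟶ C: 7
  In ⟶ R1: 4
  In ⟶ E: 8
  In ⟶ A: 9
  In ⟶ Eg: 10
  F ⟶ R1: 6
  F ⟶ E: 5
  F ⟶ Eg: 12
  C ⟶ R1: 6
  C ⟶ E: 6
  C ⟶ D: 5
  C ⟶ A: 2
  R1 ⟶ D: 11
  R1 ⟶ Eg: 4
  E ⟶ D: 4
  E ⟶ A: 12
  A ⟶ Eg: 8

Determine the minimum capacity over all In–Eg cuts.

Augment In→Eg: bottleneck 10, flow now 10.
Augment In→F→Eg: bottleneck 8, flow now 18.
Augment In→R1→Eg: bottleneck 4, flow now 22.
Augment In→A→Eg: bottleneck 8, flow now 30.
No augmenting path remains; maximum flow = 30.
By max-flow min-cut, the minimum cut capacity equals the max flow.
In the residual graph, reachable from In: {In, C, R1, E, D, A}.
Min-cut edges: In→F (8), In→Eg (10), R1→Eg (4), A→Eg (8); capacity 8 + 10 + 4 + 8 = 30.

30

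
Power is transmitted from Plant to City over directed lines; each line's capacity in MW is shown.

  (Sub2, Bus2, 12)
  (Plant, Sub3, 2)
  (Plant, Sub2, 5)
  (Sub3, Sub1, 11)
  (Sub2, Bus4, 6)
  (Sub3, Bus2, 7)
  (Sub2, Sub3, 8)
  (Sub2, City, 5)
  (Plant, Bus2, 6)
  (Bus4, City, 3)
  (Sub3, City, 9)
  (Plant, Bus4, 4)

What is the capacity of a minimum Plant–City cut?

Augment Plant→Sub2→City: bottleneck 5, flow now 5.
Augment Plant→Sub3→City: bottleneck 2, flow now 7.
Augment Plant→Bus4→City: bottleneck 3, flow now 10.
No augmenting path remains; maximum flow = 10.
By max-flow min-cut, the minimum cut capacity equals the max flow.
In the residual graph, reachable from Plant: {Plant, Bus4, Bus2}.
Min-cut edges: Plant→Sub2 (5), Plant→Sub3 (2), Bus4→City (3); capacity 5 + 2 + 3 = 10.

10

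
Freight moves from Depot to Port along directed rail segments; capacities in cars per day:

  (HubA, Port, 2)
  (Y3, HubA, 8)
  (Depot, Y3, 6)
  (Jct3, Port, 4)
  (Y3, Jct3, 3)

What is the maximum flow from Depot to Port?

Augment Depot→Y3→Jct3→Port: bottleneck 3, flow now 3.
Augment Depot→Y3→HubA→Port: bottleneck 2, flow now 5.
No augmenting path remains; maximum flow = 5.
In the residual graph, reachable from Depot: {Depot, Y3, HubA}.
Min-cut edges: Y3→Jct3 (3), HubA→Port (2); capacity 3 + 2 = 5.
This cut is saturated, so no flow can exceed 5.

5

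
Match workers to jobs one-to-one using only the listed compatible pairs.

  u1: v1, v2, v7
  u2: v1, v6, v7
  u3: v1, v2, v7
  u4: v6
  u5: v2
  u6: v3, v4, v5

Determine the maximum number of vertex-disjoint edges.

5

Unit-capacity flow: source→left, listed edges, right→sink; max matching = max flow.
Augmenting path u1→v1 (+1); matched 1.
Augmenting path u2→v6 (+1); matched 2.
Augmenting path u3→v2 (+1); matched 3.
Augmenting path u6→v3 (+1); matched 4.
Augmenting path u4→v6→u2→v7 (+1); matched 5.
No augmenting path remains; maximum matching = 5.
König certificate: {u6, v1, v2, v6, v7} is a vertex cover of size 5 (every listed pair touches it), so no matching can be larger.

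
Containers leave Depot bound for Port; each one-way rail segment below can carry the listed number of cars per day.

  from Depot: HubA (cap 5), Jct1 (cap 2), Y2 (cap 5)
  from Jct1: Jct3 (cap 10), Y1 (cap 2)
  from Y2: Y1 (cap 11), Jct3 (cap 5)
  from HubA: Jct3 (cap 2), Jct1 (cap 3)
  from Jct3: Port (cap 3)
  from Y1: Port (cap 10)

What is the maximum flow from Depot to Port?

10

Augment Depot→Jct1→Jct3→Port: bottleneck 2, flow now 2.
Augment Depot→Y2→Jct3→Port: bottleneck 1, flow now 3.
Augment Depot→Y2→Y1→Port: bottleneck 4, flow now 7.
Augment Depot→HubA→Jct1→Y1→Port: bottleneck 2, flow now 9.
Augment Depot→HubA→Jct3→Y2→Y1→Port: bottleneck 1, flow now 10. (uses reverse residual edge)
No augmenting path remains; maximum flow = 10.
In the residual graph, reachable from Depot: {Depot, Jct1, HubA, Jct3}.
Min-cut edges: Depot→Y2 (5), Jct1→Y1 (2), Jct3→Port (3); capacity 5 + 2 + 3 = 10.
This cut is saturated, so no flow can exceed 10.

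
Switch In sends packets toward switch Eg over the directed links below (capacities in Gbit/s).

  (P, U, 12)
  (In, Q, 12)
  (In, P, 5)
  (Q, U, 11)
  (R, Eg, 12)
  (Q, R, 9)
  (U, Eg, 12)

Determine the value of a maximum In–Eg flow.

17

Augment In→P→U→Eg: bottleneck 5, flow now 5.
Augment In→Q→R→Eg: bottleneck 9, flow now 14.
Augment In→Q→U→Eg: bottleneck 3, flow now 17.
No augmenting path remains; maximum flow = 17.
In the residual graph, reachable from In: {In}.
Min-cut edges: In→P (5), In→Q (12); capacity 5 + 12 = 17.
This cut is saturated, so no flow can exceed 17.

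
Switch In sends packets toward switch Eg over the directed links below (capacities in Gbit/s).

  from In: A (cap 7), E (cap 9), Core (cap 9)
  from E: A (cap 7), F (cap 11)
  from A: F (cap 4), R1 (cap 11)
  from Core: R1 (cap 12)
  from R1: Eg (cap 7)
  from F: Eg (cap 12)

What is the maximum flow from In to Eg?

Augment In→E→F→Eg: bottleneck 9, flow now 9.
Augment In→A→R1→Eg: bottleneck 7, flow now 16.
Augment In→Core→R1→A→F→Eg: bottleneck 3, flow now 19. (uses reverse residual edge)
No augmenting path remains; maximum flow = 19.
In the residual graph, reachable from In: {In, E, A, Core, R1, F}.
Min-cut edges: R1→Eg (7), F→Eg (12); capacity 7 + 12 = 19.
This cut is saturated, so no flow can exceed 19.

19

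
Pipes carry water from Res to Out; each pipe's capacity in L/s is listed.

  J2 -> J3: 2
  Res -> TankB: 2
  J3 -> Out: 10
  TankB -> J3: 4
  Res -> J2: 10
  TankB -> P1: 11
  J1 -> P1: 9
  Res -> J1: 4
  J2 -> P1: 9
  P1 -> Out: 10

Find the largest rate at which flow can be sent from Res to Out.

Augment Res→TankB→J3→Out: bottleneck 2, flow now 2.
Augment Res→J1→P1→Out: bottleneck 4, flow now 6.
Augment Res→J2→J3→Out: bottleneck 2, flow now 8.
Augment Res→J2→P1→Out: bottleneck 6, flow now 14.
No augmenting path remains; maximum flow = 14.
In the residual graph, reachable from Res: {Res, J1, J2, P1}.
Min-cut edges: Res→TankB (2), J2→J3 (2), P1→Out (10); capacity 2 + 2 + 10 = 14.
This cut is saturated, so no flow can exceed 14.

14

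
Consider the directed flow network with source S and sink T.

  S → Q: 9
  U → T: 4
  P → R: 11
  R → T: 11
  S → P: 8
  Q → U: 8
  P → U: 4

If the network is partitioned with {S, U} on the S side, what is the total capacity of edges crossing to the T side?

21

Edges leaving {S, U}: S→P (8), S→Q (9), U→T (4).
Cut capacity = 8 + 9 + 4 = 21.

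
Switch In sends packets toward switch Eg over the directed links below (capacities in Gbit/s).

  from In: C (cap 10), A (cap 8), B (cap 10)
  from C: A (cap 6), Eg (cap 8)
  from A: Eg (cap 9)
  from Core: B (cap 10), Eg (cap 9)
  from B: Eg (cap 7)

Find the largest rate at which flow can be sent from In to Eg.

24

Augment In→C→Eg: bottleneck 8, flow now 8.
Augment In→A→Eg: bottleneck 8, flow now 16.
Augment In→B→Eg: bottleneck 7, flow now 23.
Augment In→C→A→Eg: bottleneck 1, flow now 24.
No augmenting path remains; maximum flow = 24.
In the residual graph, reachable from In: {In, C, A, B}.
Min-cut edges: C→Eg (8), A→Eg (9), B→Eg (7); capacity 8 + 9 + 7 = 24.
This cut is saturated, so no flow can exceed 24.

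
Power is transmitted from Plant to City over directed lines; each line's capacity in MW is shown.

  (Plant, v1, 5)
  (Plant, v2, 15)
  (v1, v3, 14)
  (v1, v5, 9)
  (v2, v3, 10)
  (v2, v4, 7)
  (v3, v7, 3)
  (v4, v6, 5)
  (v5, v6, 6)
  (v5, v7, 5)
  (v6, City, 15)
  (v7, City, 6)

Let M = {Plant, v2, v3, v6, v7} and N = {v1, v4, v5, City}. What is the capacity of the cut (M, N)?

Edges leaving {Plant, v2, v3, v6, v7}: Plant→v1 (5), v2→v4 (7), v6→City (15), v7→City (6).
Cut capacity = 5 + 7 + 15 + 6 = 33.

33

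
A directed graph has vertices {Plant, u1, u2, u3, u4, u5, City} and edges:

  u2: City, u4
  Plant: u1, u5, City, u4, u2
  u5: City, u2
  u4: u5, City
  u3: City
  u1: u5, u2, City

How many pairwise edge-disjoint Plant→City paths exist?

5

Assign every edge capacity 1; by Menger, the answer equals the max flow.
Path Plant→City (+1); total 1.
Path Plant→u1→City (+1); total 2.
Path Plant→u2→City (+1); total 3.
Path Plant→u4→City (+1); total 4.
Path Plant→u5→City (+1); total 5.
No residual Plant→City path; max flow = 5.
Certifying cut of size 5: {Plant→City, Plant→u1, Plant→u2, Plant→u4, Plant→u5}.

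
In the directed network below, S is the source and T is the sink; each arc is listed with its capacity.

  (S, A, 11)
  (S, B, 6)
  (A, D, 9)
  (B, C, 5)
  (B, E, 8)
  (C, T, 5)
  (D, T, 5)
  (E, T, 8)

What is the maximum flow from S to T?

Augment S→A→D→T: bottleneck 5, flow now 5.
Augment S→B→C→T: bottleneck 5, flow now 10.
Augment S→B→E→T: bottleneck 1, flow now 11.
No augmenting path remains; maximum flow = 11.
In the residual graph, reachable from S: {S, A, D}.
Min-cut edges: S→B (6), D→T (5); capacity 6 + 5 = 11.
This cut is saturated, so no flow can exceed 11.

11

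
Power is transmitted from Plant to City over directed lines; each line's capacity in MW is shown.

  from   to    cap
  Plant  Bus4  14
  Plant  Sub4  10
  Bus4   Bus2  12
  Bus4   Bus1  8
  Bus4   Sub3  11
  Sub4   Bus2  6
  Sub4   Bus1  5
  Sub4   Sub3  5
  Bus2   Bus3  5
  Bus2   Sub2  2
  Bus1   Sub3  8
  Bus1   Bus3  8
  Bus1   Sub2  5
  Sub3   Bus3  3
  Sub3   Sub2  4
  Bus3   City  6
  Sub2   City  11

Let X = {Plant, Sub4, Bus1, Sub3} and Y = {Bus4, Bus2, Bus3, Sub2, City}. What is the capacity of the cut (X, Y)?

Edges leaving {Plant, Sub4, Bus1, Sub3}: Plant→Bus4 (14), Sub4→Bus2 (6), Bus1→Bus3 (8), Bus1→Sub2 (5), Sub3→Bus3 (3), Sub3→Sub2 (4).
Cut capacity = 14 + 6 + 8 + 5 + 3 + 4 = 40.

40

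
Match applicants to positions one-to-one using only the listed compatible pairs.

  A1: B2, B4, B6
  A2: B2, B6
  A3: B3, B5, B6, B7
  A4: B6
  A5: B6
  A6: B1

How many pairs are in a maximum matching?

5

Unit-capacity flow: source→left, listed edges, right→sink; max matching = max flow.
Augmenting path A1→B2 (+1); matched 1.
Augmenting path A2→B6 (+1); matched 2.
Augmenting path A3→B3 (+1); matched 3.
Augmenting path A6→B1 (+1); matched 4.
Augmenting path A4→B6→A2→B2→A1→B4 (+1); matched 5.
No augmenting path remains; maximum matching = 5.
König certificate: {A1, A2, A3, A6, B6} is a vertex cover of size 5 (every listed pair touches it), so no matching can be larger.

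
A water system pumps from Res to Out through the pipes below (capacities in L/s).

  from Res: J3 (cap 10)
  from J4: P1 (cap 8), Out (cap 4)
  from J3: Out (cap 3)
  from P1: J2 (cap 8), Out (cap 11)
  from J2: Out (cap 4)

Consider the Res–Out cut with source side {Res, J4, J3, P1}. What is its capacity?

Edges leaving {Res, J4, J3, P1}: J4→Out (4), J3→Out (3), P1→J2 (8), P1→Out (11).
Cut capacity = 4 + 3 + 8 + 11 = 26.

26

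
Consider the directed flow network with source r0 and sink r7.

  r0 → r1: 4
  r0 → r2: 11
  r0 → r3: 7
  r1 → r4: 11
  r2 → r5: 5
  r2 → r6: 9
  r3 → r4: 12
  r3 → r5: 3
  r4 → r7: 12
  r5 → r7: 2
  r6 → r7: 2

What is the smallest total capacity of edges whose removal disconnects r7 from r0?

Augment r0→r1→r4→r7: bottleneck 4, flow now 4.
Augment r0→r2→r5→r7: bottleneck 2, flow now 6.
Augment r0→r2→r6→r7: bottleneck 2, flow now 8.
Augment r0→r3→r4→r7: bottleneck 7, flow now 15.
No augmenting path remains; maximum flow = 15.
By max-flow min-cut, the minimum cut capacity equals the max flow.
In the residual graph, reachable from r0: {r0, r2, r5, r6}.
Min-cut edges: r0→r1 (4), r0→r3 (7), r5→r7 (2), r6→r7 (2); capacity 4 + 7 + 2 + 2 = 15.

15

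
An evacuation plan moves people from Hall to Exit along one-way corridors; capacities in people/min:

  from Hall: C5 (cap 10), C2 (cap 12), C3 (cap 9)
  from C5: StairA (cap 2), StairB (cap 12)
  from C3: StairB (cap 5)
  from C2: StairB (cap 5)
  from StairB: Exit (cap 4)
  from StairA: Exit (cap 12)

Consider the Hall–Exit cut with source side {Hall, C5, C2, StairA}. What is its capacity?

38

Edges leaving {Hall, C5, C2, StairA}: Hall→C3 (9), C5→StairB (12), C2→StairB (5), StairA→Exit (12).
Cut capacity = 9 + 12 + 5 + 12 = 38.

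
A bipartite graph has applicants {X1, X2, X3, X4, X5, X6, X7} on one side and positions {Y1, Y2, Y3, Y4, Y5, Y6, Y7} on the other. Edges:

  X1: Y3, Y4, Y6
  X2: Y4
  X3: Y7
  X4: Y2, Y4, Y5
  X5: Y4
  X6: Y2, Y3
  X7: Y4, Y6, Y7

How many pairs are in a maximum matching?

Unit-capacity flow: source→left, listed edges, right→sink; max matching = max flow.
Augmenting path X1→Y3 (+1); matched 1.
Augmenting path X2→Y4 (+1); matched 2.
Augmenting path X3→Y7 (+1); matched 3.
Augmenting path X4→Y2 (+1); matched 4.
Augmenting path X7→Y6 (+1); matched 5.
Augmenting path X6→Y2→X4→Y5 (+1); matched 6.
No augmenting path remains; maximum matching = 6.
König certificate: {X1, X3, X4, X6, X7, Y4} is a vertex cover of size 6 (every listed pair touches it), so no matching can be larger.

6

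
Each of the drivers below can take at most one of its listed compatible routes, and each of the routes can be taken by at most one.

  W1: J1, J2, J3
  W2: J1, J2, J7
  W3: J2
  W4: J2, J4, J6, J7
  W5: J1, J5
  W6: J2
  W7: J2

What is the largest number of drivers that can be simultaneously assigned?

Unit-capacity flow: source→left, listed edges, right→sink; max matching = max flow.
Augmenting path W1→J1 (+1); matched 1.
Augmenting path W2→J2 (+1); matched 2.
Augmenting path W4→J4 (+1); matched 3.
Augmenting path W5→J5 (+1); matched 4.
Augmenting path W3→J2→W2→J7 (+1); matched 5.
No augmenting path remains; maximum matching = 5.
König certificate: {W1, W2, W4, W5, J2} is a vertex cover of size 5 (every listed pair touches it), so no matching can be larger.

5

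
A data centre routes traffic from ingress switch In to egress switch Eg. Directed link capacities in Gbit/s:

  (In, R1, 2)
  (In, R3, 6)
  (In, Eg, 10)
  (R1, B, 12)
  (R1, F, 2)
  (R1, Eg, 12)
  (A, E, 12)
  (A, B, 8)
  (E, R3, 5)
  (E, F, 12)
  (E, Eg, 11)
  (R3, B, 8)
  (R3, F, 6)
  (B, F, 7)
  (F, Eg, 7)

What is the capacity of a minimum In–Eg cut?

Augment In→Eg: bottleneck 10, flow now 10.
Augment In→R1→Eg: bottleneck 2, flow now 12.
Augment In→R3→F→Eg: bottleneck 6, flow now 18.
No augmenting path remains; maximum flow = 18.
By max-flow min-cut, the minimum cut capacity equals the max flow.
In the residual graph, reachable from In: {In}.
Min-cut edges: In→R1 (2), In→R3 (6), In→Eg (10); capacity 2 + 6 + 10 = 18.

18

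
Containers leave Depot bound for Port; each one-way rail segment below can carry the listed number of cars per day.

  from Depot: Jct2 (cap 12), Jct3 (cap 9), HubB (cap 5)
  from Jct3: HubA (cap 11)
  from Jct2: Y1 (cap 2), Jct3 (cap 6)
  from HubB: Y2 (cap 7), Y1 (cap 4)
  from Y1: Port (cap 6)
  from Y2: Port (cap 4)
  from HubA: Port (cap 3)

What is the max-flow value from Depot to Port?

Augment Depot→Jct3→HubA→Port: bottleneck 3, flow now 3.
Augment Depot→Jct2→Y1→Port: bottleneck 2, flow now 5.
Augment Depot→HubB→Y1→Port: bottleneck 4, flow now 9.
Augment Depot→HubB→Y2→Port: bottleneck 1, flow now 10.
No augmenting path remains; maximum flow = 10.
In the residual graph, reachable from Depot: {Depot, Jct3, Jct2, HubA}.
Min-cut edges: Depot→HubB (5), Jct2→Y1 (2), HubA→Port (3); capacity 5 + 2 + 3 = 10.
This cut is saturated, so no flow can exceed 10.

10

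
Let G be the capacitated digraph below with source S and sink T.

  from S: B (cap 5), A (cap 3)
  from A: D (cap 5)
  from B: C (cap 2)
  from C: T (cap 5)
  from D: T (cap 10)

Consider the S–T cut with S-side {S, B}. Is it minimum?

Given cut capacity: 3 + 2 = 5.
Augment S→A→D→T: bottleneck 3, flow now 3.
Augment S→B→C→T: bottleneck 2, flow now 5.
No augmenting path remains; maximum flow = 5.
Cut capacity 5 equals the max flow, so it is a minimum cut.

Yes — it is a minimum cut (capacity 5).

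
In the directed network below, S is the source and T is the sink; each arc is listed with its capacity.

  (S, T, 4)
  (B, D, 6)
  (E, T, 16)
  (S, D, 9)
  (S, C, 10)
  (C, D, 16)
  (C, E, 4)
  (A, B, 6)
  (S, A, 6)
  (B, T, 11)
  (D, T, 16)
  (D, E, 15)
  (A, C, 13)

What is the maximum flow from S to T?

29

Augment S→T: bottleneck 4, flow now 4.
Augment S→D→T: bottleneck 9, flow now 13.
Augment S→A→B→T: bottleneck 6, flow now 19.
Augment S→C→D→T: bottleneck 7, flow now 26.
Augment S→C→E→T: bottleneck 3, flow now 29.
No augmenting path remains; maximum flow = 29.
In the residual graph, reachable from S: {S}.
Min-cut edges: S→A (6), S→C (10), S→D (9), S→T (4); capacity 6 + 10 + 9 + 4 = 29.
This cut is saturated, so no flow can exceed 29.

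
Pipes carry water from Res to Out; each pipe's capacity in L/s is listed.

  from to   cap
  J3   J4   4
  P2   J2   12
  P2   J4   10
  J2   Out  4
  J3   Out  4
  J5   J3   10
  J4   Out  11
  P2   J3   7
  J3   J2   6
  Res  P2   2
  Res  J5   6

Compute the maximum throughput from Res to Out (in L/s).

Augment Res→J5→J3→Out: bottleneck 4, flow now 4.
Augment Res→P2→J4→Out: bottleneck 2, flow now 6.
Augment Res→J5→J3→J4→Out: bottleneck 2, flow now 8.
No augmenting path remains; maximum flow = 8.
In the residual graph, reachable from Res: {Res}.
Min-cut edges: Res→J5 (6), Res→P2 (2); capacity 6 + 2 = 8.
This cut is saturated, so no flow can exceed 8.

8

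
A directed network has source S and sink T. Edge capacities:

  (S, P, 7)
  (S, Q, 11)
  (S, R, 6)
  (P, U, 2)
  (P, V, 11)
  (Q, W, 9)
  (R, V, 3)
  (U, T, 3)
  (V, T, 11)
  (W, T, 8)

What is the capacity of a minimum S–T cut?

18

Augment S→P→U→T: bottleneck 2, flow now 2.
Augment S→P→V→T: bottleneck 5, flow now 7.
Augment S→Q→W→T: bottleneck 8, flow now 15.
Augment S→R→V→T: bottleneck 3, flow now 18.
No augmenting path remains; maximum flow = 18.
By max-flow min-cut, the minimum cut capacity equals the max flow.
In the residual graph, reachable from S: {S, Q, R, W}.
Min-cut edges: S→P (7), R→V (3), W→T (8); capacity 7 + 3 + 8 = 18.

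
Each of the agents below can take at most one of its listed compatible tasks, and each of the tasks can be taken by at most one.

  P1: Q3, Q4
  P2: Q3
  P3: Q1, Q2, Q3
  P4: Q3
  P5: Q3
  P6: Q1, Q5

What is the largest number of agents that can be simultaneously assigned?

4

Unit-capacity flow: source→left, listed edges, right→sink; max matching = max flow.
Augmenting path P1→Q3 (+1); matched 1.
Augmenting path P3→Q1 (+1); matched 2.
Augmenting path P6→Q5 (+1); matched 3.
Augmenting path P2→Q3→P1→Q4 (+1); matched 4.
No augmenting path remains; maximum matching = 4.
König certificate: {P1, P3, P6, Q3} is a vertex cover of size 4 (every listed pair touches it), so no matching can be larger.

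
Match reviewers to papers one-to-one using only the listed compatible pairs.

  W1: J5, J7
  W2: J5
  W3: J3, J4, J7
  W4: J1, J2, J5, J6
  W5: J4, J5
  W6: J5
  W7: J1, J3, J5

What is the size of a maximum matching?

Unit-capacity flow: source→left, listed edges, right→sink; max matching = max flow.
Augmenting path W1→J5 (+1); matched 1.
Augmenting path W3→J3 (+1); matched 2.
Augmenting path W4→J1 (+1); matched 3.
Augmenting path W5→J4 (+1); matched 4.
Augmenting path W2→J5→W1→J7 (+1); matched 5.
Augmenting path W7→J1→W4→J2 (+1); matched 6.
No augmenting path remains; maximum matching = 6.
König certificate: {W1, W3, W4, W5, W7, J5} is a vertex cover of size 6 (every listed pair touches it), so no matching can be larger.

6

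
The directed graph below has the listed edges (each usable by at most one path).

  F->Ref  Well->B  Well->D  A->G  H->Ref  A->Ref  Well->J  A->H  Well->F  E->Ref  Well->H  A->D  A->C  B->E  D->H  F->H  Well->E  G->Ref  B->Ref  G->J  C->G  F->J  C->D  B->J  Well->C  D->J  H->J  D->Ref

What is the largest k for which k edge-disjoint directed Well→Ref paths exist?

Assign every edge capacity 1; by Menger, the answer equals the max flow.
Path Well→B→Ref (+1); total 1.
Path Well→D→Ref (+1); total 2.
Path Well→E→Ref (+1); total 3.
Path Well→F→Ref (+1); total 4.
Path Well→H→Ref (+1); total 5.
Path Well→C→G→Ref (+1); total 6.
No residual Well→Ref path; max flow = 6.
Certifying cut of size 6: {Well→B, Well→C, Well→D, Well→E, Well→F, Well→H}.

6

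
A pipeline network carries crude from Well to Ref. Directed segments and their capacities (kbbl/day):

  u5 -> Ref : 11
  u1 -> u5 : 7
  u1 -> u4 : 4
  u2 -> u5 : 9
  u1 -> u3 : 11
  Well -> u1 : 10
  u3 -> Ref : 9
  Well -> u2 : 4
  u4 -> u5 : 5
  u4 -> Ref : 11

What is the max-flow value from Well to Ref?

14

Augment Well→u1→u3→Ref: bottleneck 9, flow now 9.
Augment Well→u1→u4→Ref: bottleneck 1, flow now 10.
Augment Well→u2→u5→Ref: bottleneck 4, flow now 14.
No augmenting path remains; maximum flow = 14.
In the residual graph, reachable from Well: {Well}.
Min-cut edges: Well→u1 (10), Well→u2 (4); capacity 10 + 4 = 14.
This cut is saturated, so no flow can exceed 14.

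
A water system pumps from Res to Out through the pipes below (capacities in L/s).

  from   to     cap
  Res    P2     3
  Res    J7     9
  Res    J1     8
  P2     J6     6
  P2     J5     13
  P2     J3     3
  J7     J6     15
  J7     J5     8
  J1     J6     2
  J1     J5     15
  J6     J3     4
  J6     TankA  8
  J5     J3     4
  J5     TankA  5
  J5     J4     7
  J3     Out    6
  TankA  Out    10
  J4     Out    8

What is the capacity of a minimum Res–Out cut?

20

Augment Res→P2→J3→Out: bottleneck 3, flow now 3.
Augment Res→J7→J6→J3→Out: bottleneck 3, flow now 6.
Augment Res→J7→J6→TankA→Out: bottleneck 6, flow now 12.
Augment Res→J1→J6→TankA→Out: bottleneck 2, flow now 14.
Augment Res→J1→J5→TankA→Out: bottleneck 2, flow now 16.
Augment Res→J1→J5→J4→Out: bottleneck 4, flow now 20.
No augmenting path remains; maximum flow = 20.
By max-flow min-cut, the minimum cut capacity equals the max flow.
In the residual graph, reachable from Res: {Res}.
Min-cut edges: Res→P2 (3), Res→J7 (9), Res→J1 (8); capacity 3 + 9 + 8 = 20.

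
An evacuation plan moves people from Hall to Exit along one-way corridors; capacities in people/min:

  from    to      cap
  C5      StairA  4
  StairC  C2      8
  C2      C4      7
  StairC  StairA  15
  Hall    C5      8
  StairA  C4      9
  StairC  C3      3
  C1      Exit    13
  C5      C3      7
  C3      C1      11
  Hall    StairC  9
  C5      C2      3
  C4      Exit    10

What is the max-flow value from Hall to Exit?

Augment Hall→StairC→C3→C1→Exit: bottleneck 3, flow now 3.
Augment Hall→StairC→C2→C4→Exit: bottleneck 6, flow now 9.
Augment Hall→C5→C3→C1→Exit: bottleneck 7, flow now 16.
Augment Hall→C5→C2→C4→Exit: bottleneck 1, flow now 17.
No augmenting path remains; maximum flow = 17.
In the residual graph, reachable from Hall: {Hall}.
Min-cut edges: Hall→StairC (9), Hall→C5 (8); capacity 9 + 8 = 17.
This cut is saturated, so no flow can exceed 17.

17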